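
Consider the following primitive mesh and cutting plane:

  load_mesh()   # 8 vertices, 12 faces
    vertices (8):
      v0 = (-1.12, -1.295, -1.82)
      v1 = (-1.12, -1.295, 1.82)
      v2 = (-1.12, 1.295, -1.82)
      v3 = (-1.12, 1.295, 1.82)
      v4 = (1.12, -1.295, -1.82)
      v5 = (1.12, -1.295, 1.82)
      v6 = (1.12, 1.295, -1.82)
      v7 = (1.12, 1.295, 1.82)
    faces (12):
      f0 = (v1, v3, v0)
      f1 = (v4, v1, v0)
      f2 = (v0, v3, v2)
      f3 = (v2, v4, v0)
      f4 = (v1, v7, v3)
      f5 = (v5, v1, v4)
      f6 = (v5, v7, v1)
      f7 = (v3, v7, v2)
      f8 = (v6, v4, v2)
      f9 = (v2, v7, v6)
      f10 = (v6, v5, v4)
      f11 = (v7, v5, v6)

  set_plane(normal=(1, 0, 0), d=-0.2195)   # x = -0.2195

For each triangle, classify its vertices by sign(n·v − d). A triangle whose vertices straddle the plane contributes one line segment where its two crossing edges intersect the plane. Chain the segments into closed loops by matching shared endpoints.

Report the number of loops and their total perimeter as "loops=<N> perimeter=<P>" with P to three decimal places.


Straddling triangles (8 of 12):
  (v4,v1,v0) [+--] → (-0.2195, -1.295, 0.356688)–(-0.2195, -1.295, -1.82)  len=2.1767
  (v2,v4,v0) [-+-] → (-0.2195, 0.253797, -1.82)–(-0.2195, -1.295, -1.82)  len=1.5488
  (v1,v7,v3) [-+-] → (-0.2195, -0.253797, 1.82)–(-0.2195, 1.295, 1.82)  len=1.5488
  (v5,v1,v4) [+-+] → (-0.2195, -1.295, 1.82)–(-0.2195, -1.295, 0.356688)  len=1.4633
  (v5,v7,v1) [++-] → (-0.2195, -0.253797, 1.82)–(-0.2195, -1.295, 1.82)  len=1.0412
  (v3,v7,v2) [-+-] → (-0.2195, 1.295, 1.82)–(-0.2195, 1.295, -0.356688)  len=2.1767
  (v6,v4,v2) [++-] → (-0.2195, 0.253797, -1.82)–(-0.2195, 1.295, -1.82)  len=1.0412
  (v2,v7,v6) [-++] → (-0.2195, 1.295, -0.356688)–(-0.2195, 1.295, -1.82)  len=1.4633

Chained into 1 loop(s):
  loop 1: 8 segments, perimeter = 12.4600
Total perimeter = 12.460

loops=1 perimeter=12.460


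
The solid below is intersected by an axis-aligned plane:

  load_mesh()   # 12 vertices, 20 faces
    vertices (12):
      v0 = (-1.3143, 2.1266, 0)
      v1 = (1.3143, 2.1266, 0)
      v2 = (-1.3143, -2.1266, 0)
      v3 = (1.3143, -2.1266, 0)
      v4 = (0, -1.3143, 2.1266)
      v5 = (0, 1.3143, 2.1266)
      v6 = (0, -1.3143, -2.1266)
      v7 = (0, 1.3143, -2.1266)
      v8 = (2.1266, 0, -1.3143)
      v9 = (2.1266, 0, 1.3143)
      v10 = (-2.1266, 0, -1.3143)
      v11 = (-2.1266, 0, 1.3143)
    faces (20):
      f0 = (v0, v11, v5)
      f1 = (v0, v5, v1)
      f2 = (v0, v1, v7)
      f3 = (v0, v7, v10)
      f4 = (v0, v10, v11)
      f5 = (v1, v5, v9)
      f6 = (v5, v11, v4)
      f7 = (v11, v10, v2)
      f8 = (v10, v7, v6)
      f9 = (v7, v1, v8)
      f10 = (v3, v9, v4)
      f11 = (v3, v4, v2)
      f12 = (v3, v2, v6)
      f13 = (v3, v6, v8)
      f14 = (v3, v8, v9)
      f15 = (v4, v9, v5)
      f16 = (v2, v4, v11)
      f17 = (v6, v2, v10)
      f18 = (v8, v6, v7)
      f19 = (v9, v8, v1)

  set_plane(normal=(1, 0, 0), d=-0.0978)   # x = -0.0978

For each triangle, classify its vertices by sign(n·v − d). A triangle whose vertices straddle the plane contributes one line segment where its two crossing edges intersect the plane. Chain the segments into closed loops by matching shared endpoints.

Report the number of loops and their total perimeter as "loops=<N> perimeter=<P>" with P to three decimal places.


loops=1 perimeter=14.128

Straddling triangles (10 of 20):
  (v0,v11,v5) [--+] → (-0.0978, 1.25386, 2.08924)–(-0.0978, 1.37475, 1.96835)  len=0.1710
  (v0,v5,v1) [-++] → (-0.0978, 1.37475, 1.96835)–(-0.0978, 2.1266, 0)  len=2.1071
  (v0,v1,v7) [-++] → (-0.0978, 2.1266, 0)–(-0.0978, 1.37475, -1.96835)  len=2.1071
  (v0,v7,v10) [-+-] → (-0.0978, 1.37475, -1.96835)–(-0.0978, 1.25386, -2.08924)  len=0.1710
  (v5,v11,v4) [+-+] → (-0.0978, 1.25386, 2.08924)–(-0.0978, -1.25386, 2.08924)  len=2.5077
  (v10,v7,v6) [-++] → (-0.0978, 1.25386, -2.08924)–(-0.0978, -1.25386, -2.08924)  len=2.5077
  (v3,v4,v2) [++-] → (-0.0978, -1.37475, 1.96835)–(-0.0978, -2.1266, 0)  len=2.1071
  (v3,v2,v6) [+-+] → (-0.0978, -2.1266, 0)–(-0.0978, -1.37475, -1.96835)  len=2.1071
  (v2,v4,v11) [-+-] → (-0.0978, -1.37475, 1.96835)–(-0.0978, -1.25386, 2.08924)  len=0.1710
  (v6,v2,v10) [+--] → (-0.0978, -1.37475, -1.96835)–(-0.0978, -1.25386, -2.08924)  len=0.1710

Chained into 1 loop(s):
  loop 1: 10 segments, perimeter = 14.1275
Total perimeter = 14.128


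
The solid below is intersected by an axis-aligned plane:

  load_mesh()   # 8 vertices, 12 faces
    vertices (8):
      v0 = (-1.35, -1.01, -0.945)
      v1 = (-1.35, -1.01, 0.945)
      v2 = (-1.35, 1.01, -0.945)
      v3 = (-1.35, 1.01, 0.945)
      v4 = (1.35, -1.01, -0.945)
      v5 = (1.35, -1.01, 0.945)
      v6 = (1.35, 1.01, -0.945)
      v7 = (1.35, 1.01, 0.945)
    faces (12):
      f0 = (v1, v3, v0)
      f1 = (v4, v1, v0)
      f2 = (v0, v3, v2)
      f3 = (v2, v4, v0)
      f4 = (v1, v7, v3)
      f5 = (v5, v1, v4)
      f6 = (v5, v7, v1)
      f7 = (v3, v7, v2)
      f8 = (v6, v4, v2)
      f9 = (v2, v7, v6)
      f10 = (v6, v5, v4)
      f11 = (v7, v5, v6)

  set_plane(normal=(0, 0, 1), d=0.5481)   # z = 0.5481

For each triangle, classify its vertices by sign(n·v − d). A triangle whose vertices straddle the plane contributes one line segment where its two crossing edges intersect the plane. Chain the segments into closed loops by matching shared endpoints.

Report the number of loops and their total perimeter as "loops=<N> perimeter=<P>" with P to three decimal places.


loops=1 perimeter=9.440

Straddling triangles (8 of 12):
  (v1,v3,v0) [++-] → (-1.35, 0.5858, 0.5481)–(-1.35, -1.01, 0.5481)  len=1.5958
  (v4,v1,v0) [-+-] → (-0.783, -1.01, 0.5481)–(-1.35, -1.01, 0.5481)  len=0.5670
  (v0,v3,v2) [-+-] → (-1.35, 0.5858, 0.5481)–(-1.35, 1.01, 0.5481)  len=0.4242
  (v5,v1,v4) [++-] → (-0.783, -1.01, 0.5481)–(1.35, -1.01, 0.5481)  len=2.1330
  (v3,v7,v2) [++-] → (0.783, 1.01, 0.5481)–(-1.35, 1.01, 0.5481)  len=2.1330
  (v2,v7,v6) [-+-] → (0.783, 1.01, 0.5481)–(1.35, 1.01, 0.5481)  len=0.5670
  (v6,v5,v4) [-+-] → (1.35, -0.5858, 0.5481)–(1.35, -1.01, 0.5481)  len=0.4242
  (v7,v5,v6) [++-] → (1.35, -0.5858, 0.5481)–(1.35, 1.01, 0.5481)  len=1.5958

Chained into 1 loop(s):
  loop 1: 8 segments, perimeter = 9.4400
Total perimeter = 9.440


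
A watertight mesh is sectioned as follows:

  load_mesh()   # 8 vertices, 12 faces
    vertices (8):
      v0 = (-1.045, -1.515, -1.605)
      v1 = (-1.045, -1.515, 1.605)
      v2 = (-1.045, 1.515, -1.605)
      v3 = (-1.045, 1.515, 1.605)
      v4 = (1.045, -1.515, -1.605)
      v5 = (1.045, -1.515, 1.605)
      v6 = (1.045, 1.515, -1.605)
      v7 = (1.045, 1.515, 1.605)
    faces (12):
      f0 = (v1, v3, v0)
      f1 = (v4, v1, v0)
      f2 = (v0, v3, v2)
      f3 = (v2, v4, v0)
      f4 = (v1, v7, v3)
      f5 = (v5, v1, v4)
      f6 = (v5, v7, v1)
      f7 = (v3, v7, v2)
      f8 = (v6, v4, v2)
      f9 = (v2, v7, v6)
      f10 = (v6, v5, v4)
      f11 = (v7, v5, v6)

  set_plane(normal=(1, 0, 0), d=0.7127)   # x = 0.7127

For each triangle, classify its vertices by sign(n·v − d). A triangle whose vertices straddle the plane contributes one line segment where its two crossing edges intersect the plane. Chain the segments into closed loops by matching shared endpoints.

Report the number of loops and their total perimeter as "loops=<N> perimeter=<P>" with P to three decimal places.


loops=1 perimeter=12.480

Straddling triangles (8 of 12):
  (v4,v1,v0) [+--] → (0.7127, -1.515, -1.09463)–(0.7127, -1.515, -1.605)  len=0.5104
  (v2,v4,v0) [-+-] → (0.7127, -1.03324, -1.605)–(0.7127, -1.515, -1.605)  len=0.4818
  (v1,v7,v3) [-+-] → (0.7127, 1.03324, 1.605)–(0.7127, 1.515, 1.605)  len=0.4818
  (v5,v1,v4) [+-+] → (0.7127, -1.515, 1.605)–(0.7127, -1.515, -1.09463)  len=2.6996
  (v5,v7,v1) [++-] → (0.7127, 1.03324, 1.605)–(0.7127, -1.515, 1.605)  len=2.5482
  (v3,v7,v2) [-+-] → (0.7127, 1.515, 1.605)–(0.7127, 1.515, 1.09463)  len=0.5104
  (v6,v4,v2) [++-] → (0.7127, -1.03324, -1.605)–(0.7127, 1.515, -1.605)  len=2.5482
  (v2,v7,v6) [-++] → (0.7127, 1.515, 1.09463)–(0.7127, 1.515, -1.605)  len=2.6996

Chained into 1 loop(s):
  loop 1: 8 segments, perimeter = 12.4800
Total perimeter = 12.480


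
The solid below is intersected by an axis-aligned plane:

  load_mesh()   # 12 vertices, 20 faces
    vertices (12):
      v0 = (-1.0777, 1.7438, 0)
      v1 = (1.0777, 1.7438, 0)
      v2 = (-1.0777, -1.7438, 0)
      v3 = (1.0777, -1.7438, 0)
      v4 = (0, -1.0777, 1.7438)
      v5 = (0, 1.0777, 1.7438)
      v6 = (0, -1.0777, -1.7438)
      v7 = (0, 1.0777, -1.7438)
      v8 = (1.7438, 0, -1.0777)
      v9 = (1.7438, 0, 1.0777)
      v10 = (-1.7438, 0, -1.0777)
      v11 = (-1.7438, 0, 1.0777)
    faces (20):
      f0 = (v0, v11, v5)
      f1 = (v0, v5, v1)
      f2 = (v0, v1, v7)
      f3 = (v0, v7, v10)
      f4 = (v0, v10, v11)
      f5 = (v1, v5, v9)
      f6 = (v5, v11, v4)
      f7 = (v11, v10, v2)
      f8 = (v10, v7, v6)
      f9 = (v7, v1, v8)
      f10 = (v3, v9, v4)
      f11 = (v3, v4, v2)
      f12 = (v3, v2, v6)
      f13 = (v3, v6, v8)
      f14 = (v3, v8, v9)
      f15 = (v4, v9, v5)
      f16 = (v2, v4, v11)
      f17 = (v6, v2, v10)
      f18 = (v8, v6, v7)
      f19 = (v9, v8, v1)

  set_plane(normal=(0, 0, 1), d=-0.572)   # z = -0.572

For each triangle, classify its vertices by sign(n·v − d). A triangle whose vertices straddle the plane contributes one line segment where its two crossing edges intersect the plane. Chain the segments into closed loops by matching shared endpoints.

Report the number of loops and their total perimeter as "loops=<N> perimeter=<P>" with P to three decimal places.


Straddling triangles (10 of 20):
  (v0,v1,v7) [++-] → (0.724194, 1.52531, -0.572)–(-0.724194, 1.52531, -0.572)  len=1.4484
  (v0,v7,v10) [+--] → (-0.724194, 1.52531, -0.572)–(-1.43124, 0.818261, -0.572)  len=0.9999
  (v0,v10,v11) [+-+] → (-1.43124, 0.818261, -0.572)–(-1.7438, 0, -0.572)  len=0.8759
  (v11,v10,v2) [+-+] → (-1.7438, 0, -0.572)–(-1.43124, -0.818261, -0.572)  len=0.8759
  (v7,v1,v8) [-+-] → (0.724194, 1.52531, -0.572)–(1.43124, 0.818261, -0.572)  len=0.9999
  (v3,v2,v6) [++-] → (-0.724194, -1.52531, -0.572)–(0.724194, -1.52531, -0.572)  len=1.4484
  (v3,v6,v8) [+--] → (0.724194, -1.52531, -0.572)–(1.43124, -0.818261, -0.572)  len=0.9999
  (v3,v8,v9) [+-+] → (1.43124, -0.818261, -0.572)–(1.7438, 0, -0.572)  len=0.8759
  (v6,v2,v10) [-+-] → (-0.724194, -1.52531, -0.572)–(-1.43124, -0.818261, -0.572)  len=0.9999
  (v9,v8,v1) [+-+] → (1.7438, 0, -0.572)–(1.43124, 0.818261, -0.572)  len=0.8759

Chained into 1 loop(s):
  loop 1: 10 segments, perimeter = 10.4001
Total perimeter = 10.400

loops=1 perimeter=10.400


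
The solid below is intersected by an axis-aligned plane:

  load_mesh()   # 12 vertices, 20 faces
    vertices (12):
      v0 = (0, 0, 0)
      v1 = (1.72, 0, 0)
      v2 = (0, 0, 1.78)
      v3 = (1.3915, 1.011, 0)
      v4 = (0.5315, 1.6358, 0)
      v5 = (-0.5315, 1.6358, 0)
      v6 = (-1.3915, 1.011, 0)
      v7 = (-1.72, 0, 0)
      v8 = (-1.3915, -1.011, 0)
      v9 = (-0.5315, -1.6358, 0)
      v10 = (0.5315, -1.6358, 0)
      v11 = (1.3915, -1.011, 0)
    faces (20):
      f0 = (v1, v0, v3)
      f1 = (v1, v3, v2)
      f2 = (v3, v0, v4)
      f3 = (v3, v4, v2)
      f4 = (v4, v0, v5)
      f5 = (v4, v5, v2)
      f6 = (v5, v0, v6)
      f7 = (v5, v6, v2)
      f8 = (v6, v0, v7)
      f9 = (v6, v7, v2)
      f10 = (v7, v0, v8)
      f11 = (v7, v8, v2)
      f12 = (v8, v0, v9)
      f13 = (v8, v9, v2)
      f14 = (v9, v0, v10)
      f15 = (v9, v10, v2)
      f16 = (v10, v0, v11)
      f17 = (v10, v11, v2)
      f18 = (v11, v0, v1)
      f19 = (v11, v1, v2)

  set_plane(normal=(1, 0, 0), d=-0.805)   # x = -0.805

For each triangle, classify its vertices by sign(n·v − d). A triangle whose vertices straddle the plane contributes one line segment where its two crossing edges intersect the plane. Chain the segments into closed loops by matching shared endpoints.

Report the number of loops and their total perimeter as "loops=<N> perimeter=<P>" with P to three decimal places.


loops=1 perimeter=6.379

Straddling triangles (8 of 20):
  (v5,v0,v6) [++-] → (-0.805, 0.584876, 0)–(-0.805, 1.4371, 0)  len=0.8522
  (v5,v6,v2) [+-+] → (-0.805, 1.4371, 0)–(-0.805, 0.584876, 0.750248)  len=1.1354
  (v6,v0,v7) [-+-] → (-0.805, 0.584876, 0)–(-0.805, 0, 0)  len=0.5849
  (v6,v7,v2) [--+] → (-0.805, 0, 0.946919)–(-0.805, 0.584876, 0.750248)  len=0.6171
  (v7,v0,v8) [-+-] → (-0.805, 0, 0)–(-0.805, -0.584876, 0)  len=0.5849
  (v7,v8,v2) [--+] → (-0.805, -0.584876, 0.750248)–(-0.805, 0, 0.946919)  len=0.6171
  (v8,v0,v9) [-++] → (-0.805, -0.584876, 0)–(-0.805, -1.4371, 0)  len=0.8522
  (v8,v9,v2) [-++] → (-0.805, -1.4371, 0)–(-0.805, -0.584876, 0.750248)  len=1.1354

Chained into 1 loop(s):
  loop 1: 8 segments, perimeter = 6.3791
Total perimeter = 6.379


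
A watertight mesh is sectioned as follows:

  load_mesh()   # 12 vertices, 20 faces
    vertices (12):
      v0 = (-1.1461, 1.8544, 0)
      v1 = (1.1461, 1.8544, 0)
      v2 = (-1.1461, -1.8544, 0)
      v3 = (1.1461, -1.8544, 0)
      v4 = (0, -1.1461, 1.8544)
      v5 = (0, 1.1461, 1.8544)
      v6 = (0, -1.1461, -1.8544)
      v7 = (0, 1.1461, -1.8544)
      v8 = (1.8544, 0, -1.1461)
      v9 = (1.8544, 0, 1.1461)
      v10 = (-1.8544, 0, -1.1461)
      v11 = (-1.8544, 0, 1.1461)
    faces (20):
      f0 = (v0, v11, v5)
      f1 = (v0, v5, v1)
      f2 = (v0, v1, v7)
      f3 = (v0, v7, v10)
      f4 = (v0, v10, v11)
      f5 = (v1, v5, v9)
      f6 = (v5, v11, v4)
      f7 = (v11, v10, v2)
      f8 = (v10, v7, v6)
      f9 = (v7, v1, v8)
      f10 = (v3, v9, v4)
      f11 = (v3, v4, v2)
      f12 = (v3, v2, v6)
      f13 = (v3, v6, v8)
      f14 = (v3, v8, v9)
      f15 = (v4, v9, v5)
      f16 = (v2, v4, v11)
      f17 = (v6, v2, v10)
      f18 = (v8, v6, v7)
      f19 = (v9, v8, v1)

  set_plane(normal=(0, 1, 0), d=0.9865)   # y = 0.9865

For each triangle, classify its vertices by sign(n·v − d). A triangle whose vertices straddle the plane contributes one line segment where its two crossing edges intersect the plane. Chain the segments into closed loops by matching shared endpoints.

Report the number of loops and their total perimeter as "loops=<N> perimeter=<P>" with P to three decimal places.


loops=1 perimeter=10.149

Straddling triangles (10 of 20):
  (v0,v11,v5) [+-+] → (-1.4776, 0.9865, 0.5364)–(-0.258234, 0.9865, 1.75577)  len=1.7244
  (v0,v7,v10) [++-] → (-0.258234, 0.9865, -1.75577)–(-1.4776, 0.9865, -0.5364)  len=1.7244
  (v0,v10,v11) [+--] → (-1.4776, 0.9865, -0.5364)–(-1.4776, 0.9865, 0.5364)  len=1.0728
  (v1,v5,v9) [++-] → (0.258234, 0.9865, 1.75577)–(1.4776, 0.9865, 0.5364)  len=1.7244
  (v5,v11,v4) [+--] → (-0.258234, 0.9865, 1.75577)–(0, 0.9865, 1.8544)  len=0.2764
  (v10,v7,v6) [-+-] → (-0.258234, 0.9865, -1.75577)–(0, 0.9865, -1.8544)  len=0.2764
  (v7,v1,v8) [++-] → (1.4776, 0.9865, -0.5364)–(0.258234, 0.9865, -1.75577)  len=1.7244
  (v4,v9,v5) [--+] → (0.258234, 0.9865, 1.75577)–(0, 0.9865, 1.8544)  len=0.2764
  (v8,v6,v7) [--+] → (0, 0.9865, -1.8544)–(0.258234, 0.9865, -1.75577)  len=0.2764
  (v9,v8,v1) [--+] → (1.4776, 0.9865, -0.5364)–(1.4776, 0.9865, 0.5364)  len=1.0728

Chained into 1 loop(s):
  loop 1: 10 segments, perimeter = 10.1491
Total perimeter = 10.149


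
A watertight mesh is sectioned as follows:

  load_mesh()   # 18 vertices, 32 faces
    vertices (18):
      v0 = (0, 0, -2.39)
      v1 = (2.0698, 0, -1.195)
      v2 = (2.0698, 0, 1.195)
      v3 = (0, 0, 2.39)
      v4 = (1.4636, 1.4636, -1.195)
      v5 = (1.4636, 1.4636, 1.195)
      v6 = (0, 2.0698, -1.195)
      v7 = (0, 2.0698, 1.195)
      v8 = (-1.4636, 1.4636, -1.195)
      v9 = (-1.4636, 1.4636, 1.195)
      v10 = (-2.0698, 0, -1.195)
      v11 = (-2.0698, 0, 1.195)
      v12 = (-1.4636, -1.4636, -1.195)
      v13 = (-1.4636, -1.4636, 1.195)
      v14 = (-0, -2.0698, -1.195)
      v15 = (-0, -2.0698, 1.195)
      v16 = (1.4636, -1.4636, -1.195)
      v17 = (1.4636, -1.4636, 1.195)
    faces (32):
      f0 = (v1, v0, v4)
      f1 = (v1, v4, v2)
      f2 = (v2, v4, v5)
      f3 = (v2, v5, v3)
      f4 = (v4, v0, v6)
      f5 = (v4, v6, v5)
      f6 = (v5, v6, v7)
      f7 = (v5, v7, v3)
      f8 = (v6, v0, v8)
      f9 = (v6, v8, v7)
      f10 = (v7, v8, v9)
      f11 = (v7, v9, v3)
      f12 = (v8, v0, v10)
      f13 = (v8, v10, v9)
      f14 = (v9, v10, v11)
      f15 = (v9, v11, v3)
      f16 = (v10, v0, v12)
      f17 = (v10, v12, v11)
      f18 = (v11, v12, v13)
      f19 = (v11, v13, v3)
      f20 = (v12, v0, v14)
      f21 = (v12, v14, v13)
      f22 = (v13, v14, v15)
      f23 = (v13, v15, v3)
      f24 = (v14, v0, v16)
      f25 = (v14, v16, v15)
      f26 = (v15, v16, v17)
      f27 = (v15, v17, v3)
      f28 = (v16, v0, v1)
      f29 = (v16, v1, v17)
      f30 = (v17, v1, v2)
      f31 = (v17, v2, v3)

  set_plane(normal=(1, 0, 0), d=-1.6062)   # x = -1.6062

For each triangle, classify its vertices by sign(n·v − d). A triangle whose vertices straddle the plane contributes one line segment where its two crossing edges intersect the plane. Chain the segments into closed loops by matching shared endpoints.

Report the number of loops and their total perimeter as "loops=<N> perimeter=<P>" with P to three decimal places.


Straddling triangles (8 of 32):
  (v8,v0,v10) [++-] → (-1.6062, 0, -1.46266)–(-1.6062, 1.11931, -1.195)  len=1.1509
  (v8,v10,v9) [+-+] → (-1.6062, 1.11931, -1.195)–(-1.6062, 1.11931, 0.632786)  len=1.8278
  (v9,v10,v11) [+--] → (-1.6062, 1.11931, 0.632786)–(-1.6062, 1.11931, 1.195)  len=0.5622
  (v9,v11,v3) [+-+] → (-1.6062, 1.11931, 1.195)–(-1.6062, 0, 1.46266)  len=1.1509
  (v10,v0,v12) [-++] → (-1.6062, 0, -1.46266)–(-1.6062, -1.11931, -1.195)  len=1.1509
  (v10,v12,v11) [-+-] → (-1.6062, -1.11931, -1.195)–(-1.6062, -1.11931, -0.632786)  len=0.5622
  (v11,v12,v13) [-++] → (-1.6062, -1.11931, -0.632786)–(-1.6062, -1.11931, 1.195)  len=1.8278
  (v11,v13,v3) [-++] → (-1.6062, -1.11931, 1.195)–(-1.6062, 0, 1.46266)  len=1.1509

Chained into 1 loop(s):
  loop 1: 8 segments, perimeter = 9.3835
Total perimeter = 9.383

loops=1 perimeter=9.383


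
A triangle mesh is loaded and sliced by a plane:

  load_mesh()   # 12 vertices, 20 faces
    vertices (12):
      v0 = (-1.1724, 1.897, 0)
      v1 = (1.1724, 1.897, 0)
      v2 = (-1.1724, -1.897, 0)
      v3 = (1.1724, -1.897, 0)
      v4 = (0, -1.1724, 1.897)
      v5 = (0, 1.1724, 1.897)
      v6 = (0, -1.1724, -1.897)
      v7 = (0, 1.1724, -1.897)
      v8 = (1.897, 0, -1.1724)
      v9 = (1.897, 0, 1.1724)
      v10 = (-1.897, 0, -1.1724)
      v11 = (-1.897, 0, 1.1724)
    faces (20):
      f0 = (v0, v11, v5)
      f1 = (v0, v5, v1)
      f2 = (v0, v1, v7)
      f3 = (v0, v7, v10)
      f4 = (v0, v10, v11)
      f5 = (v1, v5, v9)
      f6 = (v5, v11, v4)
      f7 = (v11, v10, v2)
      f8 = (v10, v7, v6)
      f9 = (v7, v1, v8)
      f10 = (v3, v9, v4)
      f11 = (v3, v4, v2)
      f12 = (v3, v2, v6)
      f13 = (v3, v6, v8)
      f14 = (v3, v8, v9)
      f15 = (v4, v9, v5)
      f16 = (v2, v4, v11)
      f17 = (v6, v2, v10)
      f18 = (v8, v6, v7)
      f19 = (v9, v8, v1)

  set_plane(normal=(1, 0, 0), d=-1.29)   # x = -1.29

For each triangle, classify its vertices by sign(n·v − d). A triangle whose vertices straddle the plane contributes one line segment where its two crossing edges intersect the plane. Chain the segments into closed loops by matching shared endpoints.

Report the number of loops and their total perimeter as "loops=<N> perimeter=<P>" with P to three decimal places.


loops=1 perimeter=9.129

Straddling triangles (8 of 20):
  (v0,v11,v5) [+-+] → (-1.29, 1.58912, 0.190276)–(-1.29, 0.375143, 1.40426)  len=1.7168
  (v0,v7,v10) [++-] → (-1.29, 0.375143, -1.40426)–(-1.29, 1.58912, -0.190276)  len=1.7168
  (v0,v10,v11) [+--] → (-1.29, 1.58912, -0.190276)–(-1.29, 1.58912, 0.190276)  len=0.3806
  (v5,v11,v4) [+-+] → (-1.29, 0.375143, 1.40426)–(-1.29, -0.375143, 1.40426)  len=0.7503
  (v11,v10,v2) [--+] → (-1.29, -1.58912, -0.190276)–(-1.29, -1.58912, 0.190276)  len=0.3806
  (v10,v7,v6) [-++] → (-1.29, 0.375143, -1.40426)–(-1.29, -0.375143, -1.40426)  len=0.7503
  (v2,v4,v11) [++-] → (-1.29, -0.375143, 1.40426)–(-1.29, -1.58912, 0.190276)  len=1.7168
  (v6,v2,v10) [++-] → (-1.29, -1.58912, -0.190276)–(-1.29, -0.375143, -1.40426)  len=1.7168

Chained into 1 loop(s):
  loop 1: 8 segments, perimeter = 9.1290
Total perimeter = 9.129


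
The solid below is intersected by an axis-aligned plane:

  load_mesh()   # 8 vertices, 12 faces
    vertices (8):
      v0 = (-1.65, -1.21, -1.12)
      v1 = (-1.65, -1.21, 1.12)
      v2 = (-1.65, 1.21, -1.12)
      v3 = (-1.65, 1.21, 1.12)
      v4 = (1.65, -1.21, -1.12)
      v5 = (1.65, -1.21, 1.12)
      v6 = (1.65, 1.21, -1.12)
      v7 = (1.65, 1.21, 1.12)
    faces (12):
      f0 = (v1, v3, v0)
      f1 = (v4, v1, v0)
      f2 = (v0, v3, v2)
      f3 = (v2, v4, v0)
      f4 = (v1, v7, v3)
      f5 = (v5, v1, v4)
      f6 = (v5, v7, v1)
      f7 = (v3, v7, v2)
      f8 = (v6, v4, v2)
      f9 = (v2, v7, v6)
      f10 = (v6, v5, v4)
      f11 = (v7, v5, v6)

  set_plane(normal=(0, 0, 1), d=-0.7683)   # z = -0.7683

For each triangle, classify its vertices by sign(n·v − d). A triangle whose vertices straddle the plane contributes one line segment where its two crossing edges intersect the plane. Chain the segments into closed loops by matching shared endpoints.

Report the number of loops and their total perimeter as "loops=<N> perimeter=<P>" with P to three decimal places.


loops=1 perimeter=11.440

Straddling triangles (8 of 12):
  (v1,v3,v0) [++-] → (-1.65, -0.830038, -0.7683)–(-1.65, -1.21, -0.7683)  len=0.3800
  (v4,v1,v0) [-+-] → (1.13187, -1.21, -0.7683)–(-1.65, -1.21, -0.7683)  len=2.7819
  (v0,v3,v2) [-+-] → (-1.65, -0.830038, -0.7683)–(-1.65, 1.21, -0.7683)  len=2.0400
  (v5,v1,v4) [++-] → (1.13187, -1.21, -0.7683)–(1.65, -1.21, -0.7683)  len=0.5181
  (v3,v7,v2) [++-] → (-1.13187, 1.21, -0.7683)–(-1.65, 1.21, -0.7683)  len=0.5181
  (v2,v7,v6) [-+-] → (-1.13187, 1.21, -0.7683)–(1.65, 1.21, -0.7683)  len=2.7819
  (v6,v5,v4) [-+-] → (1.65, 0.830038, -0.7683)–(1.65, -1.21, -0.7683)  len=2.0400
  (v7,v5,v6) [++-] → (1.65, 0.830038, -0.7683)–(1.65, 1.21, -0.7683)  len=0.3800

Chained into 1 loop(s):
  loop 1: 8 segments, perimeter = 11.4400
Total perimeter = 11.440


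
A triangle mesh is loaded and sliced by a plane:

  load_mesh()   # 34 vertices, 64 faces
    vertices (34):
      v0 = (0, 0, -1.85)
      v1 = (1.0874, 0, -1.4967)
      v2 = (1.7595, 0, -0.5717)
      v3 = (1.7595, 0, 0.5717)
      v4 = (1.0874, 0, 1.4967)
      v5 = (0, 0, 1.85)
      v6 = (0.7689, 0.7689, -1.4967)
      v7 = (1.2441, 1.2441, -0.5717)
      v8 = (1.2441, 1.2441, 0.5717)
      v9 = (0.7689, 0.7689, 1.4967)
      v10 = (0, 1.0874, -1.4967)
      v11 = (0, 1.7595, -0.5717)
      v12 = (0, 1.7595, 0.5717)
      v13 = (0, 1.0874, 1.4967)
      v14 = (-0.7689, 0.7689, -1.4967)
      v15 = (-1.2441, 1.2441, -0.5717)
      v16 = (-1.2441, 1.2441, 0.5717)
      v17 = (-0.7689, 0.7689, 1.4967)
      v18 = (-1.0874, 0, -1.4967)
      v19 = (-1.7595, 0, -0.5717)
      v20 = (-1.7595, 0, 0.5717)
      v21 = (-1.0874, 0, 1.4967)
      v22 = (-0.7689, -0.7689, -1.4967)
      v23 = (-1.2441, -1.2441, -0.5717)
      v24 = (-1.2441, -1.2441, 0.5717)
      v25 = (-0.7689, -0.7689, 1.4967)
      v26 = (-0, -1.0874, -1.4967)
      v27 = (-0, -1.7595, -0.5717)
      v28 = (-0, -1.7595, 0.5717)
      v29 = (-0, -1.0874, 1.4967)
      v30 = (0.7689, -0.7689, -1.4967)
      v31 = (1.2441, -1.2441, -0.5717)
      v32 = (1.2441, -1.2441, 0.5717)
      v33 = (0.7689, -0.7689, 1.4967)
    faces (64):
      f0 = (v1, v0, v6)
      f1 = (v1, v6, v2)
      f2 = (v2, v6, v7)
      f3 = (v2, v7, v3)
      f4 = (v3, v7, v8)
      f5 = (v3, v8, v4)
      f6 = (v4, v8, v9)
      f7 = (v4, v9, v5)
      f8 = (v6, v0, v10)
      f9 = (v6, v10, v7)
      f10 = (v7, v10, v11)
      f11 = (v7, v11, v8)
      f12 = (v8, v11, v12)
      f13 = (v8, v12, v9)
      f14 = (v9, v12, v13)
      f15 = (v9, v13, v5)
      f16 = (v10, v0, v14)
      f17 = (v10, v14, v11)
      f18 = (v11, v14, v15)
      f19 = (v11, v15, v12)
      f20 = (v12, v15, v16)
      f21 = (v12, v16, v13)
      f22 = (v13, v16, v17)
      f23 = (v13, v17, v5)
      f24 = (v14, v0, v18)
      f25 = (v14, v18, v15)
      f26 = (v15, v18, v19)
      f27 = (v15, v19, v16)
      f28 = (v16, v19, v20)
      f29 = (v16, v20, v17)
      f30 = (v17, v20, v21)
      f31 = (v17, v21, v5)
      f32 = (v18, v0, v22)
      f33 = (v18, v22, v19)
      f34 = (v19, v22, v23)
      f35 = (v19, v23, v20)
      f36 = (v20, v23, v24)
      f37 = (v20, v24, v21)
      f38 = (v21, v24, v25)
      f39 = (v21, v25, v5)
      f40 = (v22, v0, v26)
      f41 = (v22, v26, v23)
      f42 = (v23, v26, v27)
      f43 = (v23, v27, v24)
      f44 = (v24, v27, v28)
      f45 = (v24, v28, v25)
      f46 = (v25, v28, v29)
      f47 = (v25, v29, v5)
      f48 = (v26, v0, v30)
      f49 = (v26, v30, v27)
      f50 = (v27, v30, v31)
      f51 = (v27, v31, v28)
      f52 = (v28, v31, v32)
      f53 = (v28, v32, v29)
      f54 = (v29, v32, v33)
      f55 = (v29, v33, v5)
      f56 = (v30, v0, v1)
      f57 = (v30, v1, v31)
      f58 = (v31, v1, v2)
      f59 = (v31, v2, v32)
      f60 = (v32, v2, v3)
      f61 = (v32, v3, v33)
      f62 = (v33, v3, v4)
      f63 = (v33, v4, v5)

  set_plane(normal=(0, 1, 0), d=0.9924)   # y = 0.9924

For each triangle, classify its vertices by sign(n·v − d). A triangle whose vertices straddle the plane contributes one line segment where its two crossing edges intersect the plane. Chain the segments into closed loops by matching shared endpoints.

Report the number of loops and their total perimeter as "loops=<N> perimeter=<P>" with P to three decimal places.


Straddling triangles (20 of 64):
  (v2,v6,v7) [--+] → (0.9924, 0.9924, -1.06165)–(1.34837, 0.9924, -0.5717)  len=0.6056
  (v2,v7,v3) [-+-] → (1.34837, 0.9924, -0.5717)–(1.34837, 0.9924, -0.340373)  len=0.2313
  (v3,v7,v8) [-++] → (1.34837, 0.9924, -0.340373)–(1.34837, 0.9924, 0.5717)  len=0.9121
  (v3,v8,v4) [-+-] → (1.34837, 0.9924, 0.5717)–(1.2124, 0.9924, 0.758841)  len=0.2313
  (v4,v8,v9) [-+-] → (1.2124, 0.9924, 0.758841)–(0.9924, 0.9924, 1.06165)  len=0.3743
  (v6,v0,v10) [--+] → (0, 0.9924, -1.52757)–(0.229342, 0.9924, -1.4967)  len=0.2314
  (v6,v10,v7) [-++] → (0.229342, 0.9924, -1.4967)–(0.9924, 0.9924, -1.06165)  len=0.8784
  (v8,v12,v9) [++-] → (0.59542, 0.9924, 1.288)–(0.9924, 0.9924, 1.06165)  len=0.4570
  (v9,v12,v13) [-++] → (0.59542, 0.9924, 1.288)–(0.229342, 0.9924, 1.4967)  len=0.4214
  (v9,v13,v5) [-+-] → (0.229342, 0.9924, 1.4967)–(0, 0.9924, 1.52757)  len=0.2314
  (v10,v0,v14) [+--] → (0, 0.9924, -1.52757)–(-0.229342, 0.9924, -1.4967)  len=0.2314
  (v10,v14,v11) [+-+] → (-0.229342, 0.9924, -1.4967)–(-0.59542, 0.9924, -1.288)  len=0.4214
  (v11,v14,v15) [+-+] → (-0.59542, 0.9924, -1.288)–(-0.9924, 0.9924, -1.06165)  len=0.4570
  (v13,v16,v17) [++-] → (-0.9924, 0.9924, 1.06165)–(-0.229342, 0.9924, 1.4967)  len=0.8784
  (v13,v17,v5) [+--] → (-0.229342, 0.9924, 1.4967)–(0, 0.9924, 1.52757)  len=0.2314
  (v14,v18,v15) [--+] → (-1.2124, 0.9924, -0.758841)–(-0.9924, 0.9924, -1.06165)  len=0.3743
  (v15,v18,v19) [+--] → (-1.2124, 0.9924, -0.758841)–(-1.34837, 0.9924, -0.5717)  len=0.2313
  (v15,v19,v16) [+-+] → (-1.34837, 0.9924, -0.5717)–(-1.34837, 0.9924, 0.340373)  len=0.9121
  (v16,v19,v20) [+--] → (-1.34837, 0.9924, 0.340373)–(-1.34837, 0.9924, 0.5717)  len=0.2313
  (v16,v20,v17) [+--] → (-1.34837, 0.9924, 0.5717)–(-0.9924, 0.9924, 1.06165)  len=0.6056

Chained into 1 loop(s):
  loop 1: 20 segments, perimeter = 9.1484
Total perimeter = 9.148

loops=1 perimeter=9.148


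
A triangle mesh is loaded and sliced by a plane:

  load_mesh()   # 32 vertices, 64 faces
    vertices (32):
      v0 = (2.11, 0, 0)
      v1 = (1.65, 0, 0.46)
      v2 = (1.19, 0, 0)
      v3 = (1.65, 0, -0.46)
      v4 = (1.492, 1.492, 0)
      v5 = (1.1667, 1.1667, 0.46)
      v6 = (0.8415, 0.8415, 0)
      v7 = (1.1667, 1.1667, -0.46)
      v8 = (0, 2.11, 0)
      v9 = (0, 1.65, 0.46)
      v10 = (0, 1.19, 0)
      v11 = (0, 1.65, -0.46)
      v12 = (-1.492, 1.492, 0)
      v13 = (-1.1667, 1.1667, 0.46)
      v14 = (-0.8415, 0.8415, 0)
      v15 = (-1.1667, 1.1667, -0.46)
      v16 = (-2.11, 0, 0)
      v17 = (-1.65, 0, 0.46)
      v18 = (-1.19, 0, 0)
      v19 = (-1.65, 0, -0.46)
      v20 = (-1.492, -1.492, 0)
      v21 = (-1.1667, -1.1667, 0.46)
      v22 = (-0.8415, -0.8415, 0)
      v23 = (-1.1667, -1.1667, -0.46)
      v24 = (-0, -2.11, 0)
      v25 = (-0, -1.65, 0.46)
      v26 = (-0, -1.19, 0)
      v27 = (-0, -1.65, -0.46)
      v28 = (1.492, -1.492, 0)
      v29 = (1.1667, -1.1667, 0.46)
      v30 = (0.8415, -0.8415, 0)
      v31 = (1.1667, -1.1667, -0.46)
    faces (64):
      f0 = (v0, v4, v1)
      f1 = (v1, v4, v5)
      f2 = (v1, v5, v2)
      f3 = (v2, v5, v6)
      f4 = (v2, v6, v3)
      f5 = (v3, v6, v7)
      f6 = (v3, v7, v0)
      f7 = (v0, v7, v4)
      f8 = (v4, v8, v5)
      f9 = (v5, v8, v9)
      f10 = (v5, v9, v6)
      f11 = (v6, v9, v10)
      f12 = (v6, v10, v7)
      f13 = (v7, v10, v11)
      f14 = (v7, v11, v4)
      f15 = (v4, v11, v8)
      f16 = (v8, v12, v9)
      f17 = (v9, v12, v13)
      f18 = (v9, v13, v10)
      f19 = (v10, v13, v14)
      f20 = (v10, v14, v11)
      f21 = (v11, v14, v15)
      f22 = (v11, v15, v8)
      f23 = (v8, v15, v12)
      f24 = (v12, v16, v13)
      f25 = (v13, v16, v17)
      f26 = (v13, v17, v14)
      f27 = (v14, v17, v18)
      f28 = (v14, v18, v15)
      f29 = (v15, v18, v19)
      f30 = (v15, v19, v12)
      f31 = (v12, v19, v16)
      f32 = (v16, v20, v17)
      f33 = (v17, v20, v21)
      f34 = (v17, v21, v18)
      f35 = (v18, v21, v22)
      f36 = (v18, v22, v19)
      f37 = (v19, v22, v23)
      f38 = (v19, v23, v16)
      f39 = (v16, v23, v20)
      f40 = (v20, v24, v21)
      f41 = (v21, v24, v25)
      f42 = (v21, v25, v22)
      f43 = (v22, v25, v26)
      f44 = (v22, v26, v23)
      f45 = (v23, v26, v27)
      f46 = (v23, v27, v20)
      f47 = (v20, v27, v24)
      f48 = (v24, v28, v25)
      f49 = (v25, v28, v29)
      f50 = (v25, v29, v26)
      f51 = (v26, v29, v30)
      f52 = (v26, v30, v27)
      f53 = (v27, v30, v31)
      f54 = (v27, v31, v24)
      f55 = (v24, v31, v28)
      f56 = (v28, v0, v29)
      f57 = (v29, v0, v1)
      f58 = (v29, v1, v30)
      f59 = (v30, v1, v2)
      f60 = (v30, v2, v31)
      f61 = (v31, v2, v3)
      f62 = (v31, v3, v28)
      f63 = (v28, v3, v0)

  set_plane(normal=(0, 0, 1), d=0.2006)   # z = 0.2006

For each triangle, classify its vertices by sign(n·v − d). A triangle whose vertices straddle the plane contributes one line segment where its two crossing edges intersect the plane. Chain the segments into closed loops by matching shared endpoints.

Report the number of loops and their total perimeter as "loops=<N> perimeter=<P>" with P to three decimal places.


loops=2 perimeter=20.206

Straddling triangles (32 of 64):
  (v0,v4,v1) [--+] → (1.5609, 0.841358, 0.2006)–(1.9094, 0, 0.2006)  len=0.9107
  (v1,v4,v5) [+-+] → (1.5609, 0.841358, 0.2006)–(1.35014, 1.35014, 0.2006)  len=0.5507
  (v1,v5,v2) [++-] → (1.17984, 0.508783, 0.2006)–(1.3906, 0, 0.2006)  len=0.5507
  (v2,v5,v6) [-+-] → (1.17984, 0.508783, 0.2006)–(0.983315, 0.983315, 0.2006)  len=0.5136
  (v4,v8,v5) [--+] → (0.508783, 1.69864, 0.2006)–(1.35014, 1.35014, 0.2006)  len=0.9107
  (v5,v8,v9) [+-+] → (0.508783, 1.69864, 0.2006)–(0, 1.9094, 0.2006)  len=0.5507
  (v5,v9,v6) [++-] → (0.474533, 1.19408, 0.2006)–(0.983315, 0.983315, 0.2006)  len=0.5507
  (v6,v9,v10) [-+-] → (0.474533, 1.19408, 0.2006)–(0, 1.3906, 0.2006)  len=0.5136
  (v8,v12,v9) [--+] → (-0.841358, 1.5609, 0.2006)–(0, 1.9094, 0.2006)  len=0.9107
  (v9,v12,v13) [+-+] → (-0.841358, 1.5609, 0.2006)–(-1.35014, 1.35014, 0.2006)  len=0.5507
  (v9,v13,v10) [++-] → (-0.508783, 1.17984, 0.2006)–(0, 1.3906, 0.2006)  len=0.5507
  (v10,v13,v14) [-+-] → (-0.508783, 1.17984, 0.2006)–(-0.983315, 0.983315, 0.2006)  len=0.5136
  (v12,v16,v13) [--+] → (-1.69864, 0.508783, 0.2006)–(-1.35014, 1.35014, 0.2006)  len=0.9107
  (v13,v16,v17) [+-+] → (-1.69864, 0.508783, 0.2006)–(-1.9094, 0, 0.2006)  len=0.5507
  (v13,v17,v14) [++-] → (-1.19408, 0.474533, 0.2006)–(-0.983315, 0.983315, 0.2006)  len=0.5507
  (v14,v17,v18) [-+-] → (-1.19408, 0.474533, 0.2006)–(-1.3906, 0, 0.2006)  len=0.5136
  (v16,v20,v17) [--+] → (-1.5609, -0.841358, 0.2006)–(-1.9094, 0, 0.2006)  len=0.9107
  (v17,v20,v21) [+-+] → (-1.5609, -0.841358, 0.2006)–(-1.35014, -1.35014, 0.2006)  len=0.5507
  (v17,v21,v18) [++-] → (-1.17984, -0.508783, 0.2006)–(-1.3906, 0, 0.2006)  len=0.5507
  (v18,v21,v22) [-+-] → (-1.17984, -0.508783, 0.2006)–(-0.983315, -0.983315, 0.2006)  len=0.5136
  (v20,v24,v21) [--+] → (-0.508783, -1.69864, 0.2006)–(-1.35014, -1.35014, 0.2006)  len=0.9107
  (v21,v24,v25) [+-+] → (-0.508783, -1.69864, 0.2006)–(0, -1.9094, 0.2006)  len=0.5507
  (v21,v25,v22) [++-] → (-0.474533, -1.19408, 0.2006)–(-0.983315, -0.983315, 0.2006)  len=0.5507
  (v22,v25,v26) [-+-] → (-0.474533, -1.19408, 0.2006)–(0, -1.3906, 0.2006)  len=0.5136
  (v24,v28,v25) [--+] → (0.841358, -1.5609, 0.2006)–(0, -1.9094, 0.2006)  len=0.9107
  (v25,v28,v29) [+-+] → (0.841358, -1.5609, 0.2006)–(1.35014, -1.35014, 0.2006)  len=0.5507
  (v25,v29,v26) [++-] → (0.508783, -1.17984, 0.2006)–(0, -1.3906, 0.2006)  len=0.5507
  (v26,v29,v30) [-+-] → (0.508783, -1.17984, 0.2006)–(0.983315, -0.983315, 0.2006)  len=0.5136
  (v28,v0,v29) [--+] → (1.69864, -0.508783, 0.2006)–(1.35014, -1.35014, 0.2006)  len=0.9107
  (v29,v0,v1) [+-+] → (1.69864, -0.508783, 0.2006)–(1.9094, 0, 0.2006)  len=0.5507
  (v29,v1,v30) [++-] → (1.19408, -0.474533, 0.2006)–(0.983315, -0.983315, 0.2006)  len=0.5507
  (v30,v1,v2) [-+-] → (1.19408, -0.474533, 0.2006)–(1.3906, 0, 0.2006)  len=0.5136

Chained into 2 loop(s):
  loop 1: 16 segments, perimeter = 11.6911
  loop 2: 16 segments, perimeter = 8.5146
Total perimeter = 20.206


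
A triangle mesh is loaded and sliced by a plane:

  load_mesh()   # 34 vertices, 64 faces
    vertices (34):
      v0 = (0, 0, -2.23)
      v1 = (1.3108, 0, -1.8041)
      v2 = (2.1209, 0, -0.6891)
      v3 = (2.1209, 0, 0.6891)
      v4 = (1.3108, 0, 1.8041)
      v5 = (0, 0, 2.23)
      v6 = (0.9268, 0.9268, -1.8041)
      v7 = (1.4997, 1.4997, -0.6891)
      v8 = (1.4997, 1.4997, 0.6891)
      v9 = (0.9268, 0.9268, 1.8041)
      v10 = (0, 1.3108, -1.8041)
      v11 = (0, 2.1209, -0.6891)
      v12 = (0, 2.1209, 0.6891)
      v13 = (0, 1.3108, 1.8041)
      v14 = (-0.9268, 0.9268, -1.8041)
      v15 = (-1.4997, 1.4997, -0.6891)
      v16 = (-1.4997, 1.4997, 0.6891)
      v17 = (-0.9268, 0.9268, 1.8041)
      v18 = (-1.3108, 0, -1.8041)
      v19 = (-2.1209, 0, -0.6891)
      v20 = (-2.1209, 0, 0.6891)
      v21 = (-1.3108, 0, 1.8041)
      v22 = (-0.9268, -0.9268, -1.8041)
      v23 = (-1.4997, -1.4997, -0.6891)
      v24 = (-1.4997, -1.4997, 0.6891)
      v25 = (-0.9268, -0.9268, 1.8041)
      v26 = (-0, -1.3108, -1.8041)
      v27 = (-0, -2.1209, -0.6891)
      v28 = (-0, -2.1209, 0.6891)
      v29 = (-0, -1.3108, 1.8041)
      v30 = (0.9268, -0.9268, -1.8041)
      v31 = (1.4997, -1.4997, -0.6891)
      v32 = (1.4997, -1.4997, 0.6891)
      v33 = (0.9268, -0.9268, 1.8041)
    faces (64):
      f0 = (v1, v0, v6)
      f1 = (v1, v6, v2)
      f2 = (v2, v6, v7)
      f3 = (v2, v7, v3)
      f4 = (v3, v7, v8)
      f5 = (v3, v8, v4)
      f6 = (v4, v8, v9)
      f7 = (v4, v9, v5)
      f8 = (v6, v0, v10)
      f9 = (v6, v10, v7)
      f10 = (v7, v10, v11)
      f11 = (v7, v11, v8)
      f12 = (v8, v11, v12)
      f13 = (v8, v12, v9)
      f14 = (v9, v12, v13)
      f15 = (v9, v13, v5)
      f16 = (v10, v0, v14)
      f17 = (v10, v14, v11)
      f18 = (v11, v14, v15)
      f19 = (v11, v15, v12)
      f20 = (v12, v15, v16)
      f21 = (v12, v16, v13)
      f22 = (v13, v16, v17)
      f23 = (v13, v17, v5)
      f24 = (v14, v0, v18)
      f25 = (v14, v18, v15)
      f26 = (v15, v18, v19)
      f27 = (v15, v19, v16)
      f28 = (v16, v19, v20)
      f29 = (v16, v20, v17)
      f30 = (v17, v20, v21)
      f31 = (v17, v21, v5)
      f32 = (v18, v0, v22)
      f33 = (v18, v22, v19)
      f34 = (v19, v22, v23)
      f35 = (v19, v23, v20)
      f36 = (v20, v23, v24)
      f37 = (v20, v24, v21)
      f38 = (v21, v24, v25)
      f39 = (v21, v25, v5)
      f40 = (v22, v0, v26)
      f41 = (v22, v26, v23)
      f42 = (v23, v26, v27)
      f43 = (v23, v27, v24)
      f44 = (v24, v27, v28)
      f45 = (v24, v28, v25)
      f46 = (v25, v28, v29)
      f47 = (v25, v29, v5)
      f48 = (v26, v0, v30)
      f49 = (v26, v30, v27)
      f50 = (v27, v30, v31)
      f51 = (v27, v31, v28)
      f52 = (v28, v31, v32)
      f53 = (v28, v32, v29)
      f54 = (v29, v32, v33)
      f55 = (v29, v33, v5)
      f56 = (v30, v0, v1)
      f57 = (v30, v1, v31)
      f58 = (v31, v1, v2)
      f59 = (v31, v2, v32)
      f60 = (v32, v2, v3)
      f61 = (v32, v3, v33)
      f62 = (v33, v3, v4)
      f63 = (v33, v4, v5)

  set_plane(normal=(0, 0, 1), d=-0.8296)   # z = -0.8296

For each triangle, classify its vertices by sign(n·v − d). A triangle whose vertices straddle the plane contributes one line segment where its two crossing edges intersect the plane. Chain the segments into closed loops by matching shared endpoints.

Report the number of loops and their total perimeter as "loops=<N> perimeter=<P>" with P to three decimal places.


loops=1 perimeter=12.361

Straddling triangles (16 of 64):
  (v1,v6,v2) [--+] → (1.97043, 0.116785, -0.8296)–(2.01882, 0, -0.8296)  len=0.1264
  (v2,v6,v7) [+-+] → (1.97043, 0.116785, -0.8296)–(1.42751, 1.42751, -0.8296)  len=1.4187
  (v6,v10,v7) [--+] → (1.31072, 1.4759, -0.8296)–(1.42751, 1.42751, -0.8296)  len=0.1264
  (v7,v10,v11) [+-+] → (1.31072, 1.4759, -0.8296)–(0, 2.01882, -0.8296)  len=1.4187
  (v10,v14,v11) [--+] → (-0.116785, 1.97043, -0.8296)–(0, 2.01882, -0.8296)  len=0.1264
  (v11,v14,v15) [+-+] → (-0.116785, 1.97043, -0.8296)–(-1.42751, 1.42751, -0.8296)  len=1.4187
  (v14,v18,v15) [--+] → (-1.4759, 1.31072, -0.8296)–(-1.42751, 1.42751, -0.8296)  len=0.1264
  (v15,v18,v19) [+-+] → (-1.4759, 1.31072, -0.8296)–(-2.01882, 0, -0.8296)  len=1.4187
  (v18,v22,v19) [--+] → (-1.97043, -0.116785, -0.8296)–(-2.01882, 0, -0.8296)  len=0.1264
  (v19,v22,v23) [+-+] → (-1.97043, -0.116785, -0.8296)–(-1.42751, -1.42751, -0.8296)  len=1.4187
  (v22,v26,v23) [--+] → (-1.31072, -1.4759, -0.8296)–(-1.42751, -1.42751, -0.8296)  len=0.1264
  (v23,v26,v27) [+-+] → (-1.31072, -1.4759, -0.8296)–(0, -2.01882, -0.8296)  len=1.4187
  (v26,v30,v27) [--+] → (0.116785, -1.97043, -0.8296)–(0, -2.01882, -0.8296)  len=0.1264
  (v27,v30,v31) [+-+] → (0.116785, -1.97043, -0.8296)–(1.42751, -1.42751, -0.8296)  len=1.4187
  (v30,v1,v31) [--+] → (1.4759, -1.31072, -0.8296)–(1.42751, -1.42751, -0.8296)  len=0.1264
  (v31,v1,v2) [+-+] → (1.4759, -1.31072, -0.8296)–(2.01882, 0, -0.8296)  len=1.4187

Chained into 1 loop(s):
  loop 1: 16 segments, perimeter = 12.3611
Total perimeter = 12.361


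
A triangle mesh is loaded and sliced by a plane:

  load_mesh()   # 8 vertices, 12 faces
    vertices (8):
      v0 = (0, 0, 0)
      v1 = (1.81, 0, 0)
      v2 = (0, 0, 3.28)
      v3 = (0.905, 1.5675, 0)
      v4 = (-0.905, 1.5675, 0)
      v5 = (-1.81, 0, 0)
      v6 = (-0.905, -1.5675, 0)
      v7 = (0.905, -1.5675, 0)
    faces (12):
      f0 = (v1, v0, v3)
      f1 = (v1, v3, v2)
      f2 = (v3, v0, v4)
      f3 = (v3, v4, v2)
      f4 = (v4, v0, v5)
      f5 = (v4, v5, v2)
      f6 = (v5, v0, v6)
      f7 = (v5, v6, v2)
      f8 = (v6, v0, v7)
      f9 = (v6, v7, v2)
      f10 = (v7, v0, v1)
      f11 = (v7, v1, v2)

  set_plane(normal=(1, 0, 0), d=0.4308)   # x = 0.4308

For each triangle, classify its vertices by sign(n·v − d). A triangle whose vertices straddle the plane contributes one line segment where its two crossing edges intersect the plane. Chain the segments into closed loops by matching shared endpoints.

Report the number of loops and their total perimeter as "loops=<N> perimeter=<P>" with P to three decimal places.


loops=1 perimeter=9.104

Straddling triangles (8 of 12):
  (v1,v0,v3) [+-+] → (0.4308, 0, 0)–(0.4308, 0.746165, 0)  len=0.7462
  (v1,v3,v2) [++-] → (0.4308, 0.746165, 1.71865)–(0.4308, 0, 2.49932)  len=1.0799
  (v3,v0,v4) [+--] → (0.4308, 0.746165, 0)–(0.4308, 1.5675, 0)  len=0.8213
  (v3,v4,v2) [+--] → (0.4308, 1.5675, 0)–(0.4308, 0.746165, 1.71865)  len=1.9048
  (v6,v0,v7) [--+] → (0.4308, -0.746165, 0)–(0.4308, -1.5675, 0)  len=0.8213
  (v6,v7,v2) [-+-] → (0.4308, -1.5675, 0)–(0.4308, -0.746165, 1.71865)  len=1.9048
  (v7,v0,v1) [+-+] → (0.4308, -0.746165, 0)–(0.4308, 0, 0)  len=0.7462
  (v7,v1,v2) [++-] → (0.4308, 0, 2.49932)–(0.4308, -0.746165, 1.71865)  len=1.0799

Chained into 1 loop(s):
  loop 1: 8 segments, perimeter = 9.1045
Total perimeter = 9.104
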